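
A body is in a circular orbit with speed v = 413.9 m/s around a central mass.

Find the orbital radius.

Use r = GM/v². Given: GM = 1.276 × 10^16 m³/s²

For a circular orbit, v² = GM / r, so r = GM / v².
r = 1.276e+16 / (413.9)² m ≈ 7.448e+10 m = 74.48 Gm.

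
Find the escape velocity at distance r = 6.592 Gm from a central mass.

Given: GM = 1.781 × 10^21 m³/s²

Convert to SI: r = 6.592 Gm = 6.592e+09 m.
Escape velocity comes from setting total energy to zero: ½v² − GM/r = 0 ⇒ v_esc = √(2GM / r).
v_esc = √(2 · 1.781e+21 / 6.592e+09) m/s ≈ 7.351e+05 m/s = 735.1 km/s.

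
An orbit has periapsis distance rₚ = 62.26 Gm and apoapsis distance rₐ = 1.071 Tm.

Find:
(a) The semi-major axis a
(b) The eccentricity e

Convert to SI: rₚ = 62.26 Gm = 6.226e+10 m; rₐ = 1.071 Tm = 1.071e+12 m.
(a) a = (rₚ + rₐ) / 2 = (6.226e+10 + 1.071e+12) / 2 ≈ 5.666e+11 m = 566.6 Gm.
(b) e = (rₐ − rₚ) / (rₐ + rₚ) = (1.071e+12 − 6.226e+10) / (1.071e+12 + 6.226e+10) ≈ 0.8901.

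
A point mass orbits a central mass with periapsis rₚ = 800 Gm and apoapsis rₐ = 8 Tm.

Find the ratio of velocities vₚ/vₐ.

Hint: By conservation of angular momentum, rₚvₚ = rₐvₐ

Convert to SI: rₚ = 800 Gm = 8e+11 m; rₐ = 8 Tm = 8e+12 m.
Conservation of angular momentum gives rₚvₚ = rₐvₐ, so vₚ/vₐ = rₐ/rₚ.
vₚ/vₐ = 8e+12 / 8e+11 ≈ 10.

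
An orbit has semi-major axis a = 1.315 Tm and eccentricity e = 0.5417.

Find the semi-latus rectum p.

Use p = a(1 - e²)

Convert to SI: a = 1.315 Tm = 1.315e+12 m.
p = a (1 − e²).
p = 1.315e+12 · (1 − (0.5417)²) = 1.315e+12 · 0.706561 ≈ 9.291e+11 m = 929.1 Gm.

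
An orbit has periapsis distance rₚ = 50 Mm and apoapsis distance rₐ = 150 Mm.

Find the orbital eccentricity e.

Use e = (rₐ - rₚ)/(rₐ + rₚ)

Convert to SI: rₚ = 50 Mm = 5e+07 m; rₐ = 150 Mm = 1.5e+08 m.
e = (rₐ − rₚ) / (rₐ + rₚ).
e = (1.5e+08 − 5e+07) / (1.5e+08 + 5e+07) = 1e+08 / 2e+08 ≈ 0.5.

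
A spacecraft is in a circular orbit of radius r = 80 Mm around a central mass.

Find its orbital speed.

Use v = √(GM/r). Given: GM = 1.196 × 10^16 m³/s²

Convert to SI: r = 80 Mm = 8e+07 m.
For a circular orbit, gravity supplies the centripetal force, so v = √(GM / r).
v = √(1.196e+16 / 8e+07) m/s ≈ 1.223e+04 m/s = 12.23 km/s.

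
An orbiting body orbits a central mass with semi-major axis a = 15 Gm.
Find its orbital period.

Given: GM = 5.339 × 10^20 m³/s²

Convert to SI: a = 15 Gm = 1.5e+10 m.
Kepler's third law: T = 2π √(a³ / GM).
Substituting a = 1.5e+10 m and GM = 5.339e+20 m³/s²:
T = 2π √((1.5e+10)³ / 5.339e+20) s
T ≈ 4.996e+05 s = 5.782 days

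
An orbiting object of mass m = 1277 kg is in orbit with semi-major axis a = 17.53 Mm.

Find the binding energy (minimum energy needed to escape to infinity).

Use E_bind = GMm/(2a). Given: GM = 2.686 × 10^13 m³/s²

Convert to SI: a = 17.53 Mm = 1.753e+07 m.
Total orbital energy is E = −GMm/(2a); binding energy is E_bind = −E = GMm/(2a).
E_bind = 2.686e+13 · 1277 / (2 · 1.753e+07) J ≈ 9.783e+08 J = 978.3 MJ.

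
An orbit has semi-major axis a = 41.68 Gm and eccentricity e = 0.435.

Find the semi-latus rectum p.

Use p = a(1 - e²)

Convert to SI: a = 41.68 Gm = 4.168e+10 m.
p = a (1 − e²).
p = 4.168e+10 · (1 − (0.435)²) = 4.168e+10 · 0.810775 ≈ 3.379e+10 m = 33.79 Gm.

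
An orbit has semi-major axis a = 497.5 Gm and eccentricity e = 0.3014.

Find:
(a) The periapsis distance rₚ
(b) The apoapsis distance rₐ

Convert to SI: a = 497.5 Gm = 4.975e+11 m.
(a) rₚ = a(1 − e) = 4.975e+11 · (1 − 0.3014) = 4.975e+11 · 0.6986 ≈ 3.476e+11 m = 347.6 Gm.
(b) rₐ = a(1 + e) = 4.975e+11 · (1 + 0.3014) = 4.975e+11 · 1.3014 ≈ 6.474e+11 m = 647.4 Gm.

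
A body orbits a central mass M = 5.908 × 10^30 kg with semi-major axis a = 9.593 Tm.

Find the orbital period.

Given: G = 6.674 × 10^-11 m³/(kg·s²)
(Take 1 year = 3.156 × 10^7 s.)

Convert to SI: a = 9.593 Tm = 9.593e+12 m.
GM = G · M = 6.674e-11 · 5.908e+30 = 3.943e+20 m³/s².
Kepler's third law: T = 2π √(a³ / GM).
Substituting a = 9.593e+12 m and GM = 3.943e+20 m³/s²:
T = 2π √((9.593e+12)³ / 3.943e+20) s
T ≈ 9.402e+09 s = 297.9 years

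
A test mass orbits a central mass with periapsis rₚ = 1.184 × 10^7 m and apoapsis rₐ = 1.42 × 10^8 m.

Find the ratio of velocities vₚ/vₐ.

Conservation of angular momentum gives rₚvₚ = rₐvₐ, so vₚ/vₐ = rₐ/rₚ.
vₚ/vₐ = 1.42e+08 / 1.184e+07 ≈ 11.99.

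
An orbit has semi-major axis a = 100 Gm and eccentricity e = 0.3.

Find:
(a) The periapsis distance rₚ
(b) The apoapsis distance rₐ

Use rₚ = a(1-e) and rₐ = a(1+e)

Convert to SI: a = 100 Gm = 1e+11 m.
(a) rₚ = a(1 − e) = 1e+11 · (1 − 0.3) = 1e+11 · 0.7 ≈ 7e+10 m = 70 Gm.
(b) rₐ = a(1 + e) = 1e+11 · (1 + 0.3) = 1e+11 · 1.3 ≈ 1.3e+11 m = 130 Gm.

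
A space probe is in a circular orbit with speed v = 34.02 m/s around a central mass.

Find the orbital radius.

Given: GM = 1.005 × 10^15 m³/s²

For a circular orbit, v² = GM / r, so r = GM / v².
r = 1.005e+15 / (34.02)² m ≈ 8.684e+11 m = 8.684 × 10^11 m.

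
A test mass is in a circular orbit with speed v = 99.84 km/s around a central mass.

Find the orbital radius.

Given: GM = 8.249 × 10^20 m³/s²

Convert to SI: v = 99.84 km/s = 99840 m/s.
For a circular orbit, v² = GM / r, so r = GM / v².
r = 8.249e+20 / (99840)² m ≈ 8.275e+10 m = 82.75 Gm.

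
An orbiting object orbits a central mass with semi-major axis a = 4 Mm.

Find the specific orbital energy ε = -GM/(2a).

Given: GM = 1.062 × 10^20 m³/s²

Convert to SI: a = 4 Mm = 4e+06 m.
ε = −GM / (2a).
ε = −1.062e+20 / (2 · 4e+06) J/kg ≈ -1.328e+13 J/kg = -1.328e+04 GJ/kg.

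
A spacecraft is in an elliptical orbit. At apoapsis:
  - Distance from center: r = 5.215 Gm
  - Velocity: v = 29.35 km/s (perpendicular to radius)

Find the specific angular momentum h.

Convert to SI: r = 5.215 Gm = 5.215e+09 m; v = 29.35 km/s = 29350 m/s.
With v perpendicular to r, h = r · v.
h = 5.215e+09 · 29350 m²/s ≈ 1.531e+14 m²/s.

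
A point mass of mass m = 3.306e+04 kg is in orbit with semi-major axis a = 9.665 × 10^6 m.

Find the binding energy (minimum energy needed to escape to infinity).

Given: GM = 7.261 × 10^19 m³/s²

Total orbital energy is E = −GMm/(2a); binding energy is E_bind = −E = GMm/(2a).
E_bind = 7.261e+19 · 3.306e+04 / (2 · 9.665e+06) J ≈ 1.242e+17 J = 124.2 PJ.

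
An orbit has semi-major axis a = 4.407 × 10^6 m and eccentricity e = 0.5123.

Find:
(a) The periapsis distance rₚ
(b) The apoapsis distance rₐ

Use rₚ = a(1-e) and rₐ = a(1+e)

(a) rₚ = a(1 − e) = 4.407e+06 · (1 − 0.5123) = 4.407e+06 · 0.4877 ≈ 2.149e+06 m = 2.149 × 10^6 m.
(b) rₐ = a(1 + e) = 4.407e+06 · (1 + 0.5123) = 4.407e+06 · 1.5123 ≈ 6.665e+06 m = 6.665 × 10^6 m.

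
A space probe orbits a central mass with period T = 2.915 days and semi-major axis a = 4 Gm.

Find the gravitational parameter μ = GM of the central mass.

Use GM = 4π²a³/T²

Convert to SI: T = 2.915 days = 251856 s; a = 4 Gm = 4e+09 m.
GM = 4π² · a³ / T².
GM = 4π² · (4e+09)³ / (251856)² m³/s² ≈ 3.983e+19 m³/s² = 3.983 × 10^19 m³/s².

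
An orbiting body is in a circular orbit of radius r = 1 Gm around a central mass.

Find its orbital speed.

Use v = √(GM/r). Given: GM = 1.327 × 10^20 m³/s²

Convert to SI: r = 1 Gm = 1e+09 m.
For a circular orbit, gravity supplies the centripetal force, so v = √(GM / r).
v = √(1.327e+20 / 1e+09) m/s ≈ 3.643e+05 m/s = 364.3 km/s.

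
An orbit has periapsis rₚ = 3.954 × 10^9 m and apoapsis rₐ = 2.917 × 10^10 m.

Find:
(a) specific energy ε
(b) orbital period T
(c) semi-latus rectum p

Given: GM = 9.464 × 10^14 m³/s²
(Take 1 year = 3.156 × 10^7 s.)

(a) With a = (rₚ + rₐ)/2 = 1.6562e+10 m, ε = −GM/(2a) = −9.464e+14/(2 · 1.6562e+10) J/kg ≈ -2.857e+04 J/kg
(b) With a = (rₚ + rₐ)/2 = 1.6562e+10 m, T = 2π √(a³/GM) = 2π √((1.6562e+10)³/9.464e+14) s ≈ 4.353e+08 s
(c) From a = (rₚ + rₐ)/2 = 1.6562e+10 m and e = (rₐ − rₚ)/(rₐ + rₚ) = 0.761261, p = a(1 − e²) = 1.6562e+10 · (1 − (0.761261)²) ≈ 6.964e+09 m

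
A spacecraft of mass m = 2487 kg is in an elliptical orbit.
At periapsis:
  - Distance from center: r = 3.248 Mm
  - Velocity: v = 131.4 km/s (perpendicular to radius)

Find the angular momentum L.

Convert to SI: r = 3.248 Mm = 3.248e+06 m; v = 131.4 km/s = 131400 m/s.
Since v is perpendicular to r, L = m · v · r.
L = 2487 · 131400 · 3.248e+06 kg·m²/s ≈ 1.061e+15 kg·m²/s.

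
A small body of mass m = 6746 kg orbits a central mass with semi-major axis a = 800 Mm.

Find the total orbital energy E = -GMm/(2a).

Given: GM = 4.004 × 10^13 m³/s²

Convert to SI: a = 800 Mm = 8e+08 m.
E = −GMm / (2a).
E = −4.004e+13 · 6746 / (2 · 8e+08) J ≈ -1.688e+08 J = -168.8 MJ.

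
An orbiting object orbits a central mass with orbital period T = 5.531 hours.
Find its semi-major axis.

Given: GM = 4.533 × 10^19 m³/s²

Convert to SI: T = 5.531 hours = 19911.6 s.
Invert Kepler's third law: a = (GM · T² / (4π²))^(1/3).
Substituting T = 19911.6 s and GM = 4.533e+19 m³/s²:
a = (4.533e+19 · (19911.6)² / (4π²))^(1/3) m
a ≈ 7.693e+08 m = 7.693 × 10^8 m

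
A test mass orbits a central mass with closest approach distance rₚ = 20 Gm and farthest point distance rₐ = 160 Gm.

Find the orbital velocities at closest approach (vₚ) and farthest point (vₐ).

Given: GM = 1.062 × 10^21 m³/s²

Convert to SI: rₚ = 20 Gm = 2e+10 m; rₐ = 160 Gm = 1.6e+11 m.
Use the vis-viva equation v² = GM(2/r − 1/a) with a = (rₚ + rₐ)/2 = (2e+10 + 1.6e+11)/2 = 9e+10 m.
vₚ = √(GM · (2/rₚ − 1/a)) = √(1.062e+21 · (2/2e+10 − 1/9e+10)) m/s ≈ 3.072e+05 m/s = 307.2 km/s.
vₐ = √(GM · (2/rₐ − 1/a)) = √(1.062e+21 · (2/1.6e+11 − 1/9e+10)) m/s ≈ 3.841e+04 m/s = 38.41 km/s.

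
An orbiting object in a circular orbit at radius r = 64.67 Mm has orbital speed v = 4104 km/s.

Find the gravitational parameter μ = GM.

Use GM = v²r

Convert to SI: r = 64.67 Mm = 6.467e+07 m; v = 4104 km/s = 4.104e+06 m/s.
For a circular orbit v² = GM/r, so GM = v² · r.
GM = (4.104e+06)² · 6.467e+07 m³/s² ≈ 1.089e+21 m³/s² = 1.089 × 10^21 m³/s².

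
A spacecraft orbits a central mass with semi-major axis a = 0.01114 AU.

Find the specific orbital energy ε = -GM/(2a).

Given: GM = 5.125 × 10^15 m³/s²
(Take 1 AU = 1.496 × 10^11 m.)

Convert to SI: a = 0.01114 AU = 1.66654e+09 m.
ε = −GM / (2a).
ε = −5.125e+15 / (2 · 1.66654e+09) J/kg ≈ -1.538e+06 J/kg = -1.538 MJ/kg.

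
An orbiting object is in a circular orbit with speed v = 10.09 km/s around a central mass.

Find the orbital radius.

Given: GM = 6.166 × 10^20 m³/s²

Convert to SI: v = 10.09 km/s = 10090 m/s.
For a circular orbit, v² = GM / r, so r = GM / v².
r = 6.166e+20 / (10090)² m ≈ 6.056e+12 m = 6.056 × 10^12 m.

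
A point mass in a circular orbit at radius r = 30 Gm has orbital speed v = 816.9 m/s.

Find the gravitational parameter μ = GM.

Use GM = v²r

Convert to SI: r = 30 Gm = 3e+10 m.
For a circular orbit v² = GM/r, so GM = v² · r.
GM = (816.9)² · 3e+10 m³/s² ≈ 2.002e+16 m³/s² = 2.002 × 10^16 m³/s².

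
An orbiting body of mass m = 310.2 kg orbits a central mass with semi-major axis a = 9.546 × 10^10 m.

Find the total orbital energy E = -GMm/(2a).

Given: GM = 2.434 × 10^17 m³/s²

E = −GMm / (2a).
E = −2.434e+17 · 310.2 / (2 · 9.546e+10) J ≈ -3.955e+08 J = -395.5 MJ.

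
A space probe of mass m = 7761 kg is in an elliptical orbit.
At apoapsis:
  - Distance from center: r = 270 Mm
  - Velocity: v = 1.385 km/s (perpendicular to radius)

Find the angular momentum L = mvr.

Convert to SI: r = 270 Mm = 2.7e+08 m; v = 1.385 km/s = 1385 m/s.
Since v is perpendicular to r, L = m · v · r.
L = 7761 · 1385 · 2.7e+08 kg·m²/s ≈ 2.902e+15 kg·m²/s.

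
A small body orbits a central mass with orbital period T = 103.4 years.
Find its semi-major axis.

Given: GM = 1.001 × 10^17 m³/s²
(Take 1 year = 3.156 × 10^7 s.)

Convert to SI: T = 103.4 years = 3.2633e+09 s.
Invert Kepler's third law: a = (GM · T² / (4π²))^(1/3).
Substituting T = 3.2633e+09 s and GM = 1.001e+17 m³/s²:
a = (1.001e+17 · (3.2633e+09)² / (4π²))^(1/3) m
a ≈ 3e+11 m = 300 Gm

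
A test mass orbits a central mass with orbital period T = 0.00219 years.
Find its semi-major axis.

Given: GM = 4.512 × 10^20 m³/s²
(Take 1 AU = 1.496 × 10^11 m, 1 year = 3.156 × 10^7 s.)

Convert to SI: T = 0.00219 years = 69116.4 s.
Invert Kepler's third law: a = (GM · T² / (4π²))^(1/3).
Substituting T = 69116.4 s and GM = 4.512e+20 m³/s²:
a = (4.512e+20 · (69116.4)² / (4π²))^(1/3) m
a ≈ 3.794e+09 m = 0.02536 AU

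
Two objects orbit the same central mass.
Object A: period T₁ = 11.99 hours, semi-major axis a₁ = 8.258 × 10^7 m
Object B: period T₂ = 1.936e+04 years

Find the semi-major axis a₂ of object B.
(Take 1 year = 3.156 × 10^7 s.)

Convert to SI: T₁ = 11.99 hours = 43164 s; T₂ = 1.936e+04 years = 6.11002e+11 s.
Kepler's third law: (T₁/T₂)² = (a₁/a₂)³ ⇒ a₂ = a₁ · (T₂/T₁)^(2/3).
T₂/T₁ = 6.11002e+11 / 43164 = 1.41554e+07.
a₂ = 8.258e+07 · (1.41554e+07)^(2/3) m ≈ 4.832e+12 m = 4.832 × 10^12 m.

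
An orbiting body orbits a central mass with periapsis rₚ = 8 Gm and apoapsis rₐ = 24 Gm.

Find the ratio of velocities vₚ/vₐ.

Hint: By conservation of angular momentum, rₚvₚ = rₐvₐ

Convert to SI: rₚ = 8 Gm = 8e+09 m; rₐ = 24 Gm = 2.4e+10 m.
Conservation of angular momentum gives rₚvₚ = rₐvₐ, so vₚ/vₐ = rₐ/rₚ.
vₚ/vₐ = 2.4e+10 / 8e+09 ≈ 3.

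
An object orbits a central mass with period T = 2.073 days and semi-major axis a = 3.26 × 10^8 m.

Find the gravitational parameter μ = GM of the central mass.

Convert to SI: T = 2.073 days = 179107 s.
GM = 4π² · a³ / T².
GM = 4π² · (3.26e+08)³ / (179107)² m³/s² ≈ 4.264e+16 m³/s² = 4.264 × 10^16 m³/s².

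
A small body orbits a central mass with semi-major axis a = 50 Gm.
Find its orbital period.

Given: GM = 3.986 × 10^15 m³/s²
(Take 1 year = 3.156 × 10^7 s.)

Convert to SI: a = 50 Gm = 5e+10 m.
Kepler's third law: T = 2π √(a³ / GM).
Substituting a = 5e+10 m and GM = 3.986e+15 m³/s²:
T = 2π √((5e+10)³ / 3.986e+15) s
T ≈ 1.113e+09 s = 35.26 years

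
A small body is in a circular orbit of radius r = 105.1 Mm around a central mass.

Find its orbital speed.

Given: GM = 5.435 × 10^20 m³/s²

Convert to SI: r = 105.1 Mm = 1.051e+08 m.
For a circular orbit, gravity supplies the centripetal force, so v = √(GM / r).
v = √(5.435e+20 / 1.051e+08) m/s ≈ 2.274e+06 m/s = 2274 km/s.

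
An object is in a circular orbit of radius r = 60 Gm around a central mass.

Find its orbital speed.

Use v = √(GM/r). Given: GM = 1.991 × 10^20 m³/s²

Convert to SI: r = 60 Gm = 6e+10 m.
For a circular orbit, gravity supplies the centripetal force, so v = √(GM / r).
v = √(1.991e+20 / 6e+10) m/s ≈ 5.76e+04 m/s = 57.6 km/s.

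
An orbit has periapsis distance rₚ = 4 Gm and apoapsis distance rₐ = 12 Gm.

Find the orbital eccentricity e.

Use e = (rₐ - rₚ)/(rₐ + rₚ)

Convert to SI: rₚ = 4 Gm = 4e+09 m; rₐ = 12 Gm = 1.2e+10 m.
e = (rₐ − rₚ) / (rₐ + rₚ).
e = (1.2e+10 − 4e+09) / (1.2e+10 + 4e+09) = 8e+09 / 1.6e+10 ≈ 0.5.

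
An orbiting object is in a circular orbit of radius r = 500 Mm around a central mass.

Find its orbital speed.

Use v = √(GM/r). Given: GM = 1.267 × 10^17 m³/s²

Convert to SI: r = 500 Mm = 5e+08 m.
For a circular orbit, gravity supplies the centripetal force, so v = √(GM / r).
v = √(1.267e+17 / 5e+08) m/s ≈ 1.592e+04 m/s = 15.92 km/s.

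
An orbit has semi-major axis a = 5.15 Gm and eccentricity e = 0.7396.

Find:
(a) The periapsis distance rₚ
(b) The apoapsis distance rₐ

Convert to SI: a = 5.15 Gm = 5.15e+09 m.
(a) rₚ = a(1 − e) = 5.15e+09 · (1 − 0.7396) = 5.15e+09 · 0.2604 ≈ 1.341e+09 m = 1.341 Gm.
(b) rₐ = a(1 + e) = 5.15e+09 · (1 + 0.7396) = 5.15e+09 · 1.7396 ≈ 8.959e+09 m = 8.959 Gm.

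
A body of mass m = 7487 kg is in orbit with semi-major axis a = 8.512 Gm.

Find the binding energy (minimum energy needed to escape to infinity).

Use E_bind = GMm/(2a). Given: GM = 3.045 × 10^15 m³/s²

Convert to SI: a = 8.512 Gm = 8.512e+09 m.
Total orbital energy is E = −GMm/(2a); binding energy is E_bind = −E = GMm/(2a).
E_bind = 3.045e+15 · 7487 / (2 · 8.512e+09) J ≈ 1.339e+09 J = 1.339 GJ.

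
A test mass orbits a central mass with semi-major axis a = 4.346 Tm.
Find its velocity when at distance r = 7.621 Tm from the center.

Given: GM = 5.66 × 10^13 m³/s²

Convert to SI: a = 4.346 Tm = 4.346e+12 m; r = 7.621 Tm = 7.621e+12 m.
Vis-viva: v = √(GM · (2/r − 1/a)).
2/r − 1/a = 2/7.621e+12 − 1/4.346e+12 = 3.23361e-14 m⁻¹.
v = √(5.66e+13 · 3.23361e-14) m/s ≈ 1.353 m/s = 1.353 m/s.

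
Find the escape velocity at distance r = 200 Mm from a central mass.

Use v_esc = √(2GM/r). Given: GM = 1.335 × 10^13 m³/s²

Convert to SI: r = 200 Mm = 2e+08 m.
Escape velocity comes from setting total energy to zero: ½v² − GM/r = 0 ⇒ v_esc = √(2GM / r).
v_esc = √(2 · 1.335e+13 / 2e+08) m/s ≈ 365.4 m/s = 365.4 m/s.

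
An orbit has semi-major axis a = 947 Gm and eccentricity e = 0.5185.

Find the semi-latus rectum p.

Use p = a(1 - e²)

Convert to SI: a = 947 Gm = 9.47e+11 m.
p = a (1 − e²).
p = 9.47e+11 · (1 − (0.5185)²) = 9.47e+11 · 0.731158 ≈ 6.924e+11 m = 692.4 Gm.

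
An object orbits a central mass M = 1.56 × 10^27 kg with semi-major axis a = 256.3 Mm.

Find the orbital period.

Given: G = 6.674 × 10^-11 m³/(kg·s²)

Convert to SI: a = 256.3 Mm = 2.563e+08 m.
GM = G · M = 6.674e-11 · 1.56e+27 = 1.04114e+17 m³/s².
Kepler's third law: T = 2π √(a³ / GM).
Substituting a = 2.563e+08 m and GM = 1.04114e+17 m³/s²:
T = 2π √((2.563e+08)³ / 1.04114e+17) s
T ≈ 7.99e+04 s = 22.19 hours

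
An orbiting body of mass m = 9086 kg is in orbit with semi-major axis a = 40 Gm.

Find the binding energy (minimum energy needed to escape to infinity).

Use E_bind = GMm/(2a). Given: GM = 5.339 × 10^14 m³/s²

Convert to SI: a = 40 Gm = 4e+10 m.
Total orbital energy is E = −GMm/(2a); binding energy is E_bind = −E = GMm/(2a).
E_bind = 5.339e+14 · 9086 / (2 · 4e+10) J ≈ 6.064e+07 J = 60.64 MJ.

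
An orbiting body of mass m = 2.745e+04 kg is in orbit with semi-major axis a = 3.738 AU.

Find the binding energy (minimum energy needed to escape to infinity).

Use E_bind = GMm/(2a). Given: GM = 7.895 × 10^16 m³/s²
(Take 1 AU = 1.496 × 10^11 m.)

Convert to SI: a = 3.738 AU = 5.59205e+11 m.
Total orbital energy is E = −GMm/(2a); binding energy is E_bind = −E = GMm/(2a).
E_bind = 7.895e+16 · 2.745e+04 / (2 · 5.59205e+11) J ≈ 1.938e+09 J = 1.938 GJ.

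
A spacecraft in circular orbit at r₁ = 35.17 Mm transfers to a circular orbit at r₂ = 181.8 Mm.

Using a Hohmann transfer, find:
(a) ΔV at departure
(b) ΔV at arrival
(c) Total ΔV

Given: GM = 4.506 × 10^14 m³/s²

Convert to SI: r₁ = 35.17 Mm = 3.517e+07 m; r₂ = 181.8 Mm = 1.818e+08 m.
Transfer semi-major axis: a_t = (r₁ + r₂)/2 = (3.517e+07 + 1.818e+08)/2 = 1.08485e+08 m.
Circular speeds: v₁ = √(GM/r₁) = 3579.39 m/s, v₂ = √(GM/r₂) = 1574.34 m/s.
Transfer speeds (vis-viva v² = GM(2/r − 1/a_t)): v₁ᵗ = 4633.63 m/s, v₂ᵗ = 896.396 m/s.
(a) ΔV₁ = |v₁ᵗ − v₁| ≈ 1054 m/s = 1.054 km/s.
(b) ΔV₂ = |v₂ − v₂ᵗ| ≈ 677.9 m/s = 677.9 m/s.
(c) ΔV_total = ΔV₁ + ΔV₂ ≈ 1732 m/s = 1.732 km/s.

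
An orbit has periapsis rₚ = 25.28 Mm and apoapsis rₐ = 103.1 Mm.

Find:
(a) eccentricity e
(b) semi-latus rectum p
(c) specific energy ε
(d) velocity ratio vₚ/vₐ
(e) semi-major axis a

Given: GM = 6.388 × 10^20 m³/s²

Convert to SI: rₚ = 25.28 Mm = 2.528e+07 m; rₐ = 103.1 Mm = 1.031e+08 m.
(a) e = (rₐ − rₚ)/(rₐ + rₚ) = (1.031e+08 − 2.528e+07)/(1.031e+08 + 2.528e+07) ≈ 0.6062
(b) From a = (rₚ + rₐ)/2 = 6.419e+07 m and e = (rₐ − rₚ)/(rₐ + rₚ) = 0.606169, p = a(1 − e²) = 6.419e+07 · (1 − (0.606169)²) ≈ 4.06e+07 m
(c) With a = (rₚ + rₐ)/2 = 6.419e+07 m, ε = −GM/(2a) = −6.388e+20/(2 · 6.419e+07) J/kg ≈ -4.976e+12 J/kg
(d) Conservation of angular momentum (rₚvₚ = rₐvₐ) gives vₚ/vₐ = rₐ/rₚ = 1.031e+08/2.528e+07 ≈ 4.078
(e) a = (rₚ + rₐ)/2 = (2.528e+07 + 1.031e+08)/2 ≈ 6.419e+07 m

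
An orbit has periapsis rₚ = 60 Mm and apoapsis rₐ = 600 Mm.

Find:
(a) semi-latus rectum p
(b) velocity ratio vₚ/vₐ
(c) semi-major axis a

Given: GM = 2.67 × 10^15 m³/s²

Convert to SI: rₚ = 60 Mm = 6e+07 m; rₐ = 600 Mm = 6e+08 m.
(a) From a = (rₚ + rₐ)/2 = 3.3e+08 m and e = (rₐ − rₚ)/(rₐ + rₚ) = 0.818182, p = a(1 − e²) = 3.3e+08 · (1 − (0.818182)²) ≈ 1.091e+08 m
(b) Conservation of angular momentum (rₚvₚ = rₐvₐ) gives vₚ/vₐ = rₐ/rₚ = 6e+08/6e+07 ≈ 10
(c) a = (rₚ + rₐ)/2 = (6e+07 + 6e+08)/2 ≈ 3.3e+08 m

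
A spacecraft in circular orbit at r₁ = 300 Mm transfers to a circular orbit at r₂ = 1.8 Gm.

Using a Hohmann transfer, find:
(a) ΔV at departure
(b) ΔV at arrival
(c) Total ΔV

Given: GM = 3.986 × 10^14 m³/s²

Convert to SI: r₁ = 300 Mm = 3e+08 m; r₂ = 1.8 Gm = 1.8e+09 m.
Transfer semi-major axis: a_t = (r₁ + r₂)/2 = (3e+08 + 1.8e+09)/2 = 1.05e+09 m.
Circular speeds: v₁ = √(GM/r₁) = 1152.68 m/s, v₂ = √(GM/r₂) = 470.579 m/s.
Transfer speeds (vis-viva v² = GM(2/r − 1/a_t)): v₁ᵗ = 1509.21 m/s, v₂ᵗ = 251.535 m/s.
(a) ΔV₁ = |v₁ᵗ − v₁| ≈ 356.5 m/s = 356.5 m/s.
(b) ΔV₂ = |v₂ − v₂ᵗ| ≈ 219 m/s = 219 m/s.
(c) ΔV_total = ΔV₁ + ΔV₂ ≈ 575.6 m/s = 575.6 m/s.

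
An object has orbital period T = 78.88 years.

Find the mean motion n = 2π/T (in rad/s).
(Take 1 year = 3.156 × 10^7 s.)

Convert to SI: T = 78.88 years = 2.48945e+09 s.
n = 2π / T.
n = 2π / 2.48945e+09 s ≈ 2.524e-09 rad/s.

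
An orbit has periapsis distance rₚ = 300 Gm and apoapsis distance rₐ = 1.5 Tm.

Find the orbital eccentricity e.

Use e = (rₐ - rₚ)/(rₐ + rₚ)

Convert to SI: rₚ = 300 Gm = 3e+11 m; rₐ = 1.5 Tm = 1.5e+12 m.
e = (rₐ − rₚ) / (rₐ + rₚ).
e = (1.5e+12 − 3e+11) / (1.5e+12 + 3e+11) = 1.2e+12 / 1.8e+12 ≈ 0.6667.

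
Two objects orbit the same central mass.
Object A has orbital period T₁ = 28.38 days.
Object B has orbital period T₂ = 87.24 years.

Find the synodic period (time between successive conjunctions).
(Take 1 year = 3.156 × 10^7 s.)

Convert to SI: T₁ = 28.38 days = 2.45203e+06 s; T₂ = 87.24 years = 2.75329e+09 s.
T_syn = |T₁ · T₂ / (T₁ − T₂)|.
T_syn = |2.45203e+06 · 2.75329e+09 / (2.45203e+06 − 2.75329e+09)| s ≈ 2.454e+06 s = 28.41 days.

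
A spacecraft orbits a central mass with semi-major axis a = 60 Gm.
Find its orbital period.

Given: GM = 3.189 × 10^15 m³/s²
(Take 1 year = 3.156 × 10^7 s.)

Convert to SI: a = 60 Gm = 6e+10 m.
Kepler's third law: T = 2π √(a³ / GM).
Substituting a = 6e+10 m and GM = 3.189e+15 m³/s²:
T = 2π √((6e+10)³ / 3.189e+15) s
T ≈ 1.635e+09 s = 51.81 years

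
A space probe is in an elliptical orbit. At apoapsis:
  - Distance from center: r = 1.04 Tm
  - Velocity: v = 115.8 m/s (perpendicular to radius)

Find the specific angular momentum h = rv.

Convert to SI: r = 1.04 Tm = 1.04e+12 m.
With v perpendicular to r, h = r · v.
h = 1.04e+12 · 115.8 m²/s ≈ 1.204e+14 m²/s.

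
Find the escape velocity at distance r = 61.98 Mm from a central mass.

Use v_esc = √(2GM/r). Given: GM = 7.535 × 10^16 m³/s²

Convert to SI: r = 61.98 Mm = 6.198e+07 m.
Escape velocity comes from setting total energy to zero: ½v² − GM/r = 0 ⇒ v_esc = √(2GM / r).
v_esc = √(2 · 7.535e+16 / 6.198e+07) m/s ≈ 4.931e+04 m/s = 49.31 km/s.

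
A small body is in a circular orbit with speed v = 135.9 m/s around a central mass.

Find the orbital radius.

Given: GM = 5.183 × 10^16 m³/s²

For a circular orbit, v² = GM / r, so r = GM / v².
r = 5.183e+16 / (135.9)² m ≈ 2.806e+12 m = 2.806 × 10^12 m.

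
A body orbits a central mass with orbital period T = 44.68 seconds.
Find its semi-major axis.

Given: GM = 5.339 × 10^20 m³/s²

Invert Kepler's third law: a = (GM · T² / (4π²))^(1/3).
Substituting T = 44.68 s and GM = 5.339e+20 m³/s²:
a = (5.339e+20 · (44.68)² / (4π²))^(1/3) m
a ≈ 3e+07 m = 30 Mm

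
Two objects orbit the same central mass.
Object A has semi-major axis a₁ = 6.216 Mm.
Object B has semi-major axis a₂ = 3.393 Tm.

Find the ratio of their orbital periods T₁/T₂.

Convert to SI: a₁ = 6.216 Mm = 6.216e+06 m; a₂ = 3.393 Tm = 3.393e+12 m.
From Kepler's third law, (T₁/T₂)² = (a₁/a₂)³, so T₁/T₂ = (a₁/a₂)^(3/2).
a₁/a₂ = 6.216e+06 / 3.393e+12 = 1.83201e-06.
T₁/T₂ = (1.83201e-06)^(3/2) ≈ 2.48e-09.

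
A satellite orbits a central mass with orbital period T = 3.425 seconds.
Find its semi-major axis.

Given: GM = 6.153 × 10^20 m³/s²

Invert Kepler's third law: a = (GM · T² / (4π²))^(1/3).
Substituting T = 3.425 s and GM = 6.153e+20 m³/s²:
a = (6.153e+20 · (3.425)² / (4π²))^(1/3) m
a ≈ 5.676e+06 m = 5.676 Mm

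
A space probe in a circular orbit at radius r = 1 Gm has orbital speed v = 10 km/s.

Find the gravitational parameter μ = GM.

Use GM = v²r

Convert to SI: r = 1 Gm = 1e+09 m; v = 10 km/s = 10000 m/s.
For a circular orbit v² = GM/r, so GM = v² · r.
GM = (10000)² · 1e+09 m³/s² ≈ 1e+17 m³/s² = 1 × 10^17 m³/s².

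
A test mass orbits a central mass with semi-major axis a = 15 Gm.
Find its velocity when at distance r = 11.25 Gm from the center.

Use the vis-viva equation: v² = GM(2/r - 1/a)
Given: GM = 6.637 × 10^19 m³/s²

Convert to SI: a = 15 Gm = 1.5e+10 m; r = 11.25 Gm = 1.125e+10 m.
Vis-viva: v = √(GM · (2/r − 1/a)).
2/r − 1/a = 2/1.125e+10 − 1/1.5e+10 = 1.11111e-10 m⁻¹.
v = √(6.637e+19 · 1.11111e-10) m/s ≈ 8.587e+04 m/s = 85.87 km/s.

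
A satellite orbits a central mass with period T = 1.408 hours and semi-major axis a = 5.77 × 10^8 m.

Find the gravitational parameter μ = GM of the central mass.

Convert to SI: T = 1.408 hours = 5068.8 s.
GM = 4π² · a³ / T².
GM = 4π² · (5.77e+08)³ / (5068.8)² m³/s² ≈ 2.952e+20 m³/s² = 2.952 × 10^20 m³/s².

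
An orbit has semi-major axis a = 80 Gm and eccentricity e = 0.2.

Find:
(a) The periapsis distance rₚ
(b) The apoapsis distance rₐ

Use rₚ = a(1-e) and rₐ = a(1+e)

Convert to SI: a = 80 Gm = 8e+10 m.
(a) rₚ = a(1 − e) = 8e+10 · (1 − 0.2) = 8e+10 · 0.8 ≈ 6.4e+10 m = 64 Gm.
(b) rₐ = a(1 + e) = 8e+10 · (1 + 0.2) = 8e+10 · 1.2 ≈ 9.6e+10 m = 96 Gm.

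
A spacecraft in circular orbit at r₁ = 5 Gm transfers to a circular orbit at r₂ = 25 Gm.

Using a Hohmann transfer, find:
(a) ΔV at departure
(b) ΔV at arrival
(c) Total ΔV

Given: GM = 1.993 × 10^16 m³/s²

Convert to SI: r₁ = 5 Gm = 5e+09 m; r₂ = 25 Gm = 2.5e+10 m.
Transfer semi-major axis: a_t = (r₁ + r₂)/2 = (5e+09 + 2.5e+10)/2 = 1.5e+10 m.
Circular speeds: v₁ = √(GM/r₁) = 1996.5 m/s, v₂ = √(GM/r₂) = 892.861 m/s.
Transfer speeds (vis-viva v² = GM(2/r − 1/a_t)): v₁ᵗ = 2577.47 m/s, v₂ᵗ = 515.493 m/s.
(a) ΔV₁ = |v₁ᵗ − v₁| ≈ 581 m/s = 581 m/s.
(b) ΔV₂ = |v₂ − v₂ᵗ| ≈ 377.4 m/s = 377.4 m/s.
(c) ΔV_total = ΔV₁ + ΔV₂ ≈ 958.3 m/s = 958.3 m/s.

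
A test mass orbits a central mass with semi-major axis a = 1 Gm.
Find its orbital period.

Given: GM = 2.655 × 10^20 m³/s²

Convert to SI: a = 1 Gm = 1e+09 m.
Kepler's third law: T = 2π √(a³ / GM).
Substituting a = 1e+09 m and GM = 2.655e+20 m³/s²:
T = 2π √((1e+09)³ / 2.655e+20) s
T ≈ 1.219e+04 s = 3.387 hours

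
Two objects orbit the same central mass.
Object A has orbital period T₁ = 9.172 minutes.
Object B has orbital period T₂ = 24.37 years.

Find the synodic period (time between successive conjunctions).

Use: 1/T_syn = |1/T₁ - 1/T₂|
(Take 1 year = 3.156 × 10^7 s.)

Convert to SI: T₁ = 9.172 minutes = 550.32 s; T₂ = 24.37 years = 7.69117e+08 s.
T_syn = |T₁ · T₂ / (T₁ − T₂)|.
T_syn = |550.32 · 7.69117e+08 / (550.32 − 7.69117e+08)| s ≈ 550.3 s = 9.172 minutes.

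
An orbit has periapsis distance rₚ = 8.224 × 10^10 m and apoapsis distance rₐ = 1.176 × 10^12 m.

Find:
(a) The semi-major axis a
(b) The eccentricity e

(a) a = (rₚ + rₐ) / 2 = (8.224e+10 + 1.176e+12) / 2 ≈ 6.291e+11 m = 6.291 × 10^11 m.
(b) e = (rₐ − rₚ) / (rₐ + rₚ) = (1.176e+12 − 8.224e+10) / (1.176e+12 + 8.224e+10) ≈ 0.8693.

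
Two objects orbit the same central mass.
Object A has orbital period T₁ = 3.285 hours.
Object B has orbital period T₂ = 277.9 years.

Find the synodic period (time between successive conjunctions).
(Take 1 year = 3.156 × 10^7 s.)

Convert to SI: T₁ = 3.285 hours = 11826 s; T₂ = 277.9 years = 8.77052e+09 s.
T_syn = |T₁ · T₂ / (T₁ − T₂)|.
T_syn = |11826 · 8.77052e+09 / (11826 − 8.77052e+09)| s ≈ 1.183e+04 s = 3.285 hours.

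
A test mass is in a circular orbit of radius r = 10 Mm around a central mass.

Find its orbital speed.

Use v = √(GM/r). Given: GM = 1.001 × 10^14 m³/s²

Convert to SI: r = 10 Mm = 1e+07 m.
For a circular orbit, gravity supplies the centripetal force, so v = √(GM / r).
v = √(1.001e+14 / 1e+07) m/s ≈ 3164 m/s = 3.164 km/s.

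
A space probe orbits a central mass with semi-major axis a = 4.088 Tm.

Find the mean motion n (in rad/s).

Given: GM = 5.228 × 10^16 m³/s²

Convert to SI: a = 4.088 Tm = 4.088e+12 m.
n = √(GM / a³).
n = √(5.228e+16 / (4.088e+12)³) rad/s ≈ 2.766e-11 rad/s.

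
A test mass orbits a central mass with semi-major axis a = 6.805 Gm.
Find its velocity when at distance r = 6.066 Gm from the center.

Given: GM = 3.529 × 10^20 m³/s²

Convert to SI: a = 6.805 Gm = 6.805e+09 m; r = 6.066 Gm = 6.066e+09 m.
Vis-viva: v = √(GM · (2/r − 1/a)).
2/r − 1/a = 2/6.066e+09 − 1/6.805e+09 = 1.82756e-10 m⁻¹.
v = √(3.529e+20 · 1.82756e-10) m/s ≈ 2.54e+05 m/s = 254 km/s.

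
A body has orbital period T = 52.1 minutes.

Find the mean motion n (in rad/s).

Convert to SI: T = 52.1 minutes = 3126 s.
n = 2π / T.
n = 2π / 3126 s ≈ 0.00201 rad/s.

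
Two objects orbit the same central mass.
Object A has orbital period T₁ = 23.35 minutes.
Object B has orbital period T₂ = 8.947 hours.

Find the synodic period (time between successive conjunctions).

Convert to SI: T₁ = 23.35 minutes = 1401 s; T₂ = 8.947 hours = 32209.2 s.
T_syn = |T₁ · T₂ / (T₁ − T₂)|.
T_syn = |1401 · 32209.2 / (1401 − 32209.2)| s ≈ 1465 s = 24.41 minutes.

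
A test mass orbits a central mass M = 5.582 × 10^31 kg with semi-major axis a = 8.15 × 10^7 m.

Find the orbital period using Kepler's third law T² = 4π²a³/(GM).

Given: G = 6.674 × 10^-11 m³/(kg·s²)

GM = G · M = 6.674e-11 · 5.582e+31 = 3.72543e+21 m³/s².
Kepler's third law: T = 2π √(a³ / GM).
Substituting a = 8.15e+07 m and GM = 3.72543e+21 m³/s²:
T = 2π √((8.15e+07)³ / 3.72543e+21) s
T ≈ 75.74 s = 1.262 minutes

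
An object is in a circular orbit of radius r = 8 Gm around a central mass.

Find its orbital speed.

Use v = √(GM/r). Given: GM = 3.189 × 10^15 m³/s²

Convert to SI: r = 8 Gm = 8e+09 m.
For a circular orbit, gravity supplies the centripetal force, so v = √(GM / r).
v = √(3.189e+15 / 8e+09) m/s ≈ 631.4 m/s = 631.4 m/s.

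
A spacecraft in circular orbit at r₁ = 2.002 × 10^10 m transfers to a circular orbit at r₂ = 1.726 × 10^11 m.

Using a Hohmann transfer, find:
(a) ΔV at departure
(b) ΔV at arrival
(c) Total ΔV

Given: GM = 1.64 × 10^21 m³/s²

Transfer semi-major axis: a_t = (r₁ + r₂)/2 = (2.002e+10 + 1.726e+11)/2 = 9.631e+10 m.
Circular speeds: v₁ = √(GM/r₁) = 286213 m/s, v₂ = √(GM/r₂) = 97476.9 m/s.
Transfer speeds (vis-viva v² = GM(2/r − 1/a_t)): v₁ᵗ = 383155 m/s, v₂ᵗ = 44442.4 m/s.
(a) ΔV₁ = |v₁ᵗ − v₁| ≈ 9.694e+04 m/s = 96.94 km/s.
(b) ΔV₂ = |v₂ − v₂ᵗ| ≈ 5.303e+04 m/s = 53.03 km/s.
(c) ΔV_total = ΔV₁ + ΔV₂ ≈ 1.5e+05 m/s = 150 km/s.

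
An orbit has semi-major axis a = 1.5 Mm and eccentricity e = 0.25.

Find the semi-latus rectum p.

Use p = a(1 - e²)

Convert to SI: a = 1.5 Mm = 1.5e+06 m.
p = a (1 − e²).
p = 1.5e+06 · (1 − (0.25)²) = 1.5e+06 · 0.9375 ≈ 1.406e+06 m = 1.406 Mm.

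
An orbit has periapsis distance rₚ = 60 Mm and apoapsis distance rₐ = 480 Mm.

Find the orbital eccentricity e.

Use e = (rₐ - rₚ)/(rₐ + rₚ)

Convert to SI: rₚ = 60 Mm = 6e+07 m; rₐ = 480 Mm = 4.8e+08 m.
e = (rₐ − rₚ) / (rₐ + rₚ).
e = (4.8e+08 − 6e+07) / (4.8e+08 + 6e+07) = 4.2e+08 / 5.4e+08 ≈ 0.7778.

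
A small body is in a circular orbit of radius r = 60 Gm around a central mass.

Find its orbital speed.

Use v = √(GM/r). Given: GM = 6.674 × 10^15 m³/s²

Convert to SI: r = 60 Gm = 6e+10 m.
For a circular orbit, gravity supplies the centripetal force, so v = √(GM / r).
v = √(6.674e+15 / 6e+10) m/s ≈ 333.5 m/s = 333.5 m/s.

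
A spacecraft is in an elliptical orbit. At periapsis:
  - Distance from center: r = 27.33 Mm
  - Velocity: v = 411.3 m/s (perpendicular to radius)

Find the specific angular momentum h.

Convert to SI: r = 27.33 Mm = 2.733e+07 m.
With v perpendicular to r, h = r · v.
h = 2.733e+07 · 411.3 m²/s ≈ 1.124e+10 m²/s.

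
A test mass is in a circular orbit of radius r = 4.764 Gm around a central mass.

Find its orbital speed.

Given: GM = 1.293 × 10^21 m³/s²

Convert to SI: r = 4.764 Gm = 4.764e+09 m.
For a circular orbit, gravity supplies the centripetal force, so v = √(GM / r).
v = √(1.293e+21 / 4.764e+09) m/s ≈ 5.21e+05 m/s = 521 km/s.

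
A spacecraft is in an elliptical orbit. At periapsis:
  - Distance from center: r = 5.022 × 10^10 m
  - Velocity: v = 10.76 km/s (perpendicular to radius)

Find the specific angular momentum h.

Convert to SI: v = 10.76 km/s = 10760 m/s.
With v perpendicular to r, h = r · v.
h = 5.022e+10 · 10760 m²/s ≈ 5.404e+14 m²/s.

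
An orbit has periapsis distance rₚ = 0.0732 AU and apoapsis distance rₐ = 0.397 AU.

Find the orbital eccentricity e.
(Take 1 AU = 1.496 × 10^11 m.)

Convert to SI: rₚ = 0.0732 AU = 1.09507e+10 m; rₐ = 0.397 AU = 5.93912e+10 m.
e = (rₐ − rₚ) / (rₐ + rₚ).
e = (5.93912e+10 − 1.09507e+10) / (5.93912e+10 + 1.09507e+10) = 4.84405e+10 / 7.03419e+10 ≈ 0.6886.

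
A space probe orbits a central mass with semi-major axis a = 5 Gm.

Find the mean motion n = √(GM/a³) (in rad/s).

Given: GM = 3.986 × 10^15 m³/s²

Convert to SI: a = 5 Gm = 5e+09 m.
n = √(GM / a³).
n = √(3.986e+15 / (5e+09)³) rad/s ≈ 1.786e-07 rad/s.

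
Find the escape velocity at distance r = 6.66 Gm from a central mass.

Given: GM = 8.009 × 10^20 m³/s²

Convert to SI: r = 6.66 Gm = 6.66e+09 m.
Escape velocity comes from setting total energy to zero: ½v² − GM/r = 0 ⇒ v_esc = √(2GM / r).
v_esc = √(2 · 8.009e+20 / 6.66e+09) m/s ≈ 4.904e+05 m/s = 490.4 km/s.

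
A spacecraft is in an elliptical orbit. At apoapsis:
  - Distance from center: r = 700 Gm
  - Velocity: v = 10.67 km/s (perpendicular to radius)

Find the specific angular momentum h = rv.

Convert to SI: r = 700 Gm = 7e+11 m; v = 10.67 km/s = 10670 m/s.
With v perpendicular to r, h = r · v.
h = 7e+11 · 10670 m²/s ≈ 7.469e+15 m²/s.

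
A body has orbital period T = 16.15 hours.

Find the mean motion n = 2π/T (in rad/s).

Convert to SI: T = 16.15 hours = 58140 s.
n = 2π / T.
n = 2π / 58140 s ≈ 0.0001081 rad/s.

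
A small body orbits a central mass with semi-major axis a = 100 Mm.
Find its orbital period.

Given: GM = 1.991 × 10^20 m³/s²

Convert to SI: a = 100 Mm = 1e+08 m.
Kepler's third law: T = 2π √(a³ / GM).
Substituting a = 1e+08 m and GM = 1.991e+20 m³/s²:
T = 2π √((1e+08)³ / 1.991e+20) s
T ≈ 445.3 s = 7.422 minutes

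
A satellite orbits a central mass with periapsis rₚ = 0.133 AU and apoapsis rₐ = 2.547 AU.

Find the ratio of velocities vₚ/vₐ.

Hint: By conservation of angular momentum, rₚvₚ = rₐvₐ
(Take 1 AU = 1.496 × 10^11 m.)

Convert to SI: rₚ = 0.133 AU = 1.98968e+10 m; rₐ = 2.547 AU = 3.81031e+11 m.
Conservation of angular momentum gives rₚvₚ = rₐvₐ, so vₚ/vₐ = rₐ/rₚ.
vₚ/vₐ = 3.81031e+11 / 1.98968e+10 ≈ 19.15.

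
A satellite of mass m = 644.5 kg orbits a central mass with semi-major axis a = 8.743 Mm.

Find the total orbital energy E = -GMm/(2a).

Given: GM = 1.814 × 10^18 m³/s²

Convert to SI: a = 8.743 Mm = 8.743e+06 m.
E = −GMm / (2a).
E = −1.814e+18 · 644.5 / (2 · 8.743e+06) J ≈ -6.686e+13 J = -66.86 TJ.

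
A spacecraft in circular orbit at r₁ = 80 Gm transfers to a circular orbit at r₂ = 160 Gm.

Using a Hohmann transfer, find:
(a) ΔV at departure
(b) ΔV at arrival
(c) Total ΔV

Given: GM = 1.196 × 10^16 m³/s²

Convert to SI: r₁ = 80 Gm = 8e+10 m; r₂ = 160 Gm = 1.6e+11 m.
Transfer semi-major axis: a_t = (r₁ + r₂)/2 = (8e+10 + 1.6e+11)/2 = 1.2e+11 m.
Circular speeds: v₁ = √(GM/r₁) = 386.652 m/s, v₂ = √(GM/r₂) = 273.404 m/s.
Transfer speeds (vis-viva v² = GM(2/r − 1/a_t)): v₁ᵗ = 446.468 m/s, v₂ᵗ = 223.234 m/s.
(a) ΔV₁ = |v₁ᵗ − v₁| ≈ 59.82 m/s = 59.82 m/s.
(b) ΔV₂ = |v₂ − v₂ᵗ| ≈ 50.17 m/s = 50.17 m/s.
(c) ΔV_total = ΔV₁ + ΔV₂ ≈ 110 m/s = 110 m/s.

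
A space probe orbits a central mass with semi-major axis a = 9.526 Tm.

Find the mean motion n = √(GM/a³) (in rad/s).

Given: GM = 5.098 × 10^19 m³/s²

Convert to SI: a = 9.526 Tm = 9.526e+12 m.
n = √(GM / a³).
n = √(5.098e+19 / (9.526e+12)³) rad/s ≈ 2.428e-10 rad/s.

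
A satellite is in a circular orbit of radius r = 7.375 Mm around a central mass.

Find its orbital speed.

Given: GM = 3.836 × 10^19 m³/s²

Convert to SI: r = 7.375 Mm = 7.375e+06 m.
For a circular orbit, gravity supplies the centripetal force, so v = √(GM / r).
v = √(3.836e+19 / 7.375e+06) m/s ≈ 2.281e+06 m/s = 2281 km/s.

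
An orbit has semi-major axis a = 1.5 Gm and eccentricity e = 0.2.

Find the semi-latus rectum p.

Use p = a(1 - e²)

Convert to SI: a = 1.5 Gm = 1.5e+09 m.
p = a (1 − e²).
p = 1.5e+09 · (1 − (0.2)²) = 1.5e+09 · 0.96 ≈ 1.44e+09 m = 1.44 Gm.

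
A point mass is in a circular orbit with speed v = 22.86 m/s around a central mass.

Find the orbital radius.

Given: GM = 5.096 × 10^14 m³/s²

For a circular orbit, v² = GM / r, so r = GM / v².
r = 5.096e+14 / (22.86)² m ≈ 9.752e+11 m = 975.2 Gm.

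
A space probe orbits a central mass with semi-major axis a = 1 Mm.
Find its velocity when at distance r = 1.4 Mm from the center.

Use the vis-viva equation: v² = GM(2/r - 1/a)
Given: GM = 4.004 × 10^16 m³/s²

Convert to SI: a = 1 Mm = 1e+06 m; r = 1.4 Mm = 1.4e+06 m.
Vis-viva: v = √(GM · (2/r − 1/a)).
2/r − 1/a = 2/1.4e+06 − 1/1e+06 = 4.28571e-07 m⁻¹.
v = √(4.004e+16 · 4.28571e-07) m/s ≈ 1.31e+05 m/s = 131 km/s.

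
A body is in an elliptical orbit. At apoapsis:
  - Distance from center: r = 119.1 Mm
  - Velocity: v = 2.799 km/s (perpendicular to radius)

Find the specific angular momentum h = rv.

Convert to SI: r = 119.1 Mm = 1.191e+08 m; v = 2.799 km/s = 2799 m/s.
With v perpendicular to r, h = r · v.
h = 1.191e+08 · 2799 m²/s ≈ 3.334e+11 m²/s.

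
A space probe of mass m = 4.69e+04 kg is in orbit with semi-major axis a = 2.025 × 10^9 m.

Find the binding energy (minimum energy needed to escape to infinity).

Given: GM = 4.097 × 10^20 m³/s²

Total orbital energy is E = −GMm/(2a); binding energy is E_bind = −E = GMm/(2a).
E_bind = 4.097e+20 · 4.69e+04 / (2 · 2.025e+09) J ≈ 4.744e+15 J = 4.744 PJ.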